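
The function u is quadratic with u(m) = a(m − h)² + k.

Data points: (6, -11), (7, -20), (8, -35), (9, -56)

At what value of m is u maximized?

First differences -9, -15, -21; second difference -6 = 2a, so a = -3.
Expanding, the m-coefficient is −2ah = 6h; matching it to the data gives h = 5, and then k = -8.
So u(m) = -3(m − 5)² − 8.
Hence h = 5.

5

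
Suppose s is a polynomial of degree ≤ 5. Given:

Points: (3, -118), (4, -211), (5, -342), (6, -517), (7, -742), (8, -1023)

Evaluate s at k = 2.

First differences: -93, -131, -175, -225, -281. Second differences: -38, -44, -50, -56. Third differences: -6, -6, -6.
Level-3 differences are constant, so s has degree 3.
Fitting a degree-3 polynomial gives s(k) = -k³ - 7k² - 7k - 7.
Then s(2) = -57.

-57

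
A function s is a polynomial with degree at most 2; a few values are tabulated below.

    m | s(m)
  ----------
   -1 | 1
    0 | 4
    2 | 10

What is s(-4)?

Write s(m) = am² + bm + c; the 3 given values yield a linear system in the 3 coefficients.
Solving, the leading coefficient vanishes, and s(m) = 3m + 4.
Then s(-4) = -8.

-8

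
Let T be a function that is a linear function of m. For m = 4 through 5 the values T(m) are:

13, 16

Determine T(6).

Write T(m) = am + b; the 2 given values yield a linear system in the 2 coefficients.
Solving, T(m) = 3m + 1.
Then T(6) = 19.

19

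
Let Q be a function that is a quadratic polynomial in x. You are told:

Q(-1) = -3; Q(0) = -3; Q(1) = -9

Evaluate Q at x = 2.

Write Q(x) = ax² + bx + c; the 3 given values yield a linear system in the 3 coefficients.
Solving, Q(x) = -3x² - 3x - 3.
Then Q(2) = -21.

-21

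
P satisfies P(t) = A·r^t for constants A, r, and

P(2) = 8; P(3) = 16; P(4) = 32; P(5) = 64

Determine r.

2

Consecutive ratio: 16/8 = 2, and 32/16 = 2, so r = 2.
Then A·2^2 = 8 gives A = 2, and P(t) = 2·2^t.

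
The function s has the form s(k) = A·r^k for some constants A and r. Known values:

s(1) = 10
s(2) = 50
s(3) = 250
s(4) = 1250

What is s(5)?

6250

Consecutive ratio: 50/10 = 5, and 250/50 = 5, so r = 5.
Then A·5^1 = 10 gives A = 2, and s(k) = 2·5^k.
s(5) = 2·5^5 = 6250.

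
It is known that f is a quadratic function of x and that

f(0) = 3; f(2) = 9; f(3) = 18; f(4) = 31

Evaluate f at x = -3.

Write f(x) = ax² + bx + c; the 4 given values yield a linear system in the 3 coefficients.
Solving, f(x) = 2x² - x + 3.
Then f(-3) = 24.

24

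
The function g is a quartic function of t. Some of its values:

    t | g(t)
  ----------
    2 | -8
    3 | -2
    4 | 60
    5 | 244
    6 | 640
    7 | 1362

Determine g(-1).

First differences: 6, 62, 184, 396, 722. Second differences: 56, 122, 212, 326. Third differences: 66, 90, 114. Fourth differences: 24, 24.
Level-4 differences are constant, so g has degree 4.
Fitting a degree-4 polynomial gives g(t) = t^4 - 3t³ - 2t + 4.
Then g(-1) = 10.

10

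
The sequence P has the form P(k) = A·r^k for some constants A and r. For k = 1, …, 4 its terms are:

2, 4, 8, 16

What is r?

Consecutive ratio: 4/2 = 2, and 8/4 = 2, so r = 2.
Then A·2^1 = 2 gives A = 1, and P(k) = 1·2^k.

2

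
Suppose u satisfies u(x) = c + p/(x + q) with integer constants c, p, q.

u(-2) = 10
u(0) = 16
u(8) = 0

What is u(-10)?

(u(x) − c)(x + q) = p for each data point; the three points give a linear system in c and q, then p follows.
Solving: c = 4, q = -2, p = -24, so u(x) = 4 − 24/(x − 2).
Then u(-10) = 4 − 24/(-12) = 6.

6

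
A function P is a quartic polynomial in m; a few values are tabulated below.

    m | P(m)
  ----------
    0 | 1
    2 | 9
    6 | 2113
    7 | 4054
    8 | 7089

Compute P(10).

17881

Write P(m) = am^4 + bm³ + cm² + dm + e; the 5 given values yield a linear system in the 5 coefficients.
Solving, P(m) = 2m^4 - 2m³ - m² - 2m + 1.
Then P(10) = 17881.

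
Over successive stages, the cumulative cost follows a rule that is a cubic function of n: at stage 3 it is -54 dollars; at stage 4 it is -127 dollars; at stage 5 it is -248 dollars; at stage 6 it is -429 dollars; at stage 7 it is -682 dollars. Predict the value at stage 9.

Write the value at n as h(n).
First differences: -73, -121, -181, -253. Second differences: -48, -60, -72. Third differences: -12, -12.
Level-3 differences are constant, so h has degree 3.
Fitting a degree-3 polynomial gives h(n) = -2n³ + n - 3.
Then h(9) = -1452.

-1452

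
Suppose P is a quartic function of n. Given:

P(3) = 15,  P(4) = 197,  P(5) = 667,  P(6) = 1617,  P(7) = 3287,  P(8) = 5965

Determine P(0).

First differences: 182, 470, 950, 1670, 2678. Second differences: 288, 480, 720, 1008. Third differences: 192, 240, 288. Fourth differences: 48, 48.
Level-4 differences are constant, so P has degree 4.
Fitting a degree-4 polynomial gives P(n) = 2n^4 - 4n³ - 2n² - 6n - 3.
Then P(0) = -3.

-3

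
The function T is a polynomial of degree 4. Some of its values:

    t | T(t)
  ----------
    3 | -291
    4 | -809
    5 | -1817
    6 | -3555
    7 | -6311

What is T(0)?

Write T(t) = at^4 + bt³ + ct² + dt + e; the 5 given values yield a linear system in the 5 coefficients.
Solving, T(t) = -2t^4 - 4t³ - 3t² + t + 3.
The constant term is T(0) = 3.

3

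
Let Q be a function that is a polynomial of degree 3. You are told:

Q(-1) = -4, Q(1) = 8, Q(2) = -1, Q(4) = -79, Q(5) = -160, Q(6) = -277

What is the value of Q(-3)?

-16

Write Q(t) = at³ + bt² + ct + d; the 6 given values yield a linear system in the 4 coefficients.
Solving, Q(t) = -t³ - 3t² + 7t + 5.
Then Q(-3) = -16.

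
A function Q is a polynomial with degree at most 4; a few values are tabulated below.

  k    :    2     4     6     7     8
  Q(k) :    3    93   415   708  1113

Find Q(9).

1648

Write Q(k) = ak^4 + bk³ + ck² + dk + e; the 5 given values yield a linear system in the 5 coefficients.
Solving, the leading coefficient vanishes, and Q(k) = 3k³ - 7k² + 3k + 1.
Then Q(9) = 1648.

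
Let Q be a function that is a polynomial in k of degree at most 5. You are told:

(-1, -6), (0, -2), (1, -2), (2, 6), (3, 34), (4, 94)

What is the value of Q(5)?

198

Write Q(k) = ak^5 + bk^4 + ck³ + dk² + ek + p; the 6 given values yield a linear system in the 6 coefficients.
Solving, the top 2 coefficients vanish, and Q(k) = 2k³ - 2k² - 2.
Then Q(5) = 198.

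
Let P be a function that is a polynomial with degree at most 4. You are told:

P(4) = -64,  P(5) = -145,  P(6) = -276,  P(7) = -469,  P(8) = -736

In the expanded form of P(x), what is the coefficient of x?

-4

First differences: -81, -131, -193, -267. Second differences: -50, -62, -74. Third differences: -12, -12.
Level-3 differences are constant, so P has degree 3.
Fitting a degree-3 polynomial gives P(x) = -2x³ + 5x² - 4x.
The coefficient of x is -4.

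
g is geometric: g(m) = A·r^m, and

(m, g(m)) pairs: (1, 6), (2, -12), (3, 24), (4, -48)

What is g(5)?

96

Consecutive ratio: -12/6 = -2, and 24/(-12) = -2, so r = -2.
Then A·(-2)^1 = 6 gives A = -3, and g(m) = -3·(-2)^m.
g(5) = -3·(-2)^5 = 96.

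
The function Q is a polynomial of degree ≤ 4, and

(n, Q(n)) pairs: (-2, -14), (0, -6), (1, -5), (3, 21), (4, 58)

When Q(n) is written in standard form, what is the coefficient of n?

Write Q(n) = an^4 + bn³ + cn² + dn + e; the 5 given values yield a linear system in the 5 coefficients.
Solving, the leading coefficient vanishes, and Q(n) = n³ - 6.
The coefficient of n is 0.

0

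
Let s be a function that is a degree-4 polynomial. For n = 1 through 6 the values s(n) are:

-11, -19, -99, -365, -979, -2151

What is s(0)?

-9

First differences: -8, -80, -266, -614, -1172. Second differences: -72, -186, -348, -558. Third differences: -114, -162, -210. Fourth differences: -48, -48.
Level-4 differences are constant, so s has degree 4.
Fitting a degree-4 polynomial gives s(n) = -2n^4 + n³ + 8n² - 9n - 9.
The constant term is s(0) = -9.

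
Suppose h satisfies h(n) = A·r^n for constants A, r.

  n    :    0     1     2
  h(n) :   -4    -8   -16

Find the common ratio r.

Consecutive ratio: -8/(-4) = 2, and -16/(-8) = 2, so r = 2.
Then A·2^0 = -4 gives A = -4, and h(n) = -4·2^n.

2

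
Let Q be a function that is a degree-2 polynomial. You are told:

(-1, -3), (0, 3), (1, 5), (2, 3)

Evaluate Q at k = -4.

Write Q(k) = ak² + bk + c; the 4 given values yield a linear system in the 3 coefficients.
Solving, Q(k) = -2k² + 4k + 3.
Then Q(-4) = -45.

-45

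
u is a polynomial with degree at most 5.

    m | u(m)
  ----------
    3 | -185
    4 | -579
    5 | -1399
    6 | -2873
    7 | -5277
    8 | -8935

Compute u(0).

1

First differences: -394, -820, -1474, -2404, -3658. Second differences: -426, -654, -930, -1254. Third differences: -228, -276, -324. Fourth differences: -48, -48.
Level-4 differences are constant, so u has degree 4.
Fitting a degree-4 polynomial gives u(m) = -2m^4 - 2m³ + 5m² - 5m + 1.
Then u(0) = 1.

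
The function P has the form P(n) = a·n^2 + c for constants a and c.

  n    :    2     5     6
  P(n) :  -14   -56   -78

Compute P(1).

-8

From P(2) = -14 and P(5) = -56: 4a + c = -14 and 25a + c = -56.
Subtracting: 21a = -42, so a = -2; then c = -14 − (-2)·4 = -6.
So P(n) = -2n² − 6, and P(1) = -8.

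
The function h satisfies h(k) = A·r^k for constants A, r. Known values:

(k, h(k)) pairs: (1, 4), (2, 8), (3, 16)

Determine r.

2

Consecutive ratio: 8/4 = 2, and 16/8 = 2, so r = 2.
Then A·2^1 = 4 gives A = 2, and h(k) = 2·2^k.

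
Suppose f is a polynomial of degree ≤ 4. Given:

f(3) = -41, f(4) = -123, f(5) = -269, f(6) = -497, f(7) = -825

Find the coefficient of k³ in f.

First differences: -82, -146, -228, -328. Second differences: -64, -82, -100. Third differences: -18, -18.
Level-3 differences are constant, so f has degree 3.
Fitting a degree-3 polynomial gives f(k) = -3k³ + 4k² + k + 1.
The coefficient of k³ is -3.

-3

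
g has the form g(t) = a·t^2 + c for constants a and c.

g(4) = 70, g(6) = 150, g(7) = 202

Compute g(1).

10

From g(4) = 70 and g(6) = 150: 16a + c = 70 and 36a + c = 150.
Subtracting: 20a = 80, so a = 4; then c = 70 − 4·16 = 6.
So g(t) = 4t² + 6, and g(1) = 10.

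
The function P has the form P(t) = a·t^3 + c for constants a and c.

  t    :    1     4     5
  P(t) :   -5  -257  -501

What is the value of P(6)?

-865

From P(1) = -5 and P(4) = -257: 1a + c = -5 and 64a + c = -257.
Subtracting: 63a = -252, so a = -4; then c = -5 − (-4)·1 = -1.
So P(t) = -4t³ − 1, and P(6) = -865.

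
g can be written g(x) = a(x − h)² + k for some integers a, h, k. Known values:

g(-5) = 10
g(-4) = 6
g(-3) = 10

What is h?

-4

First differences -4, 4; second difference 8 = 2a, so a = 4.
Expanding, the x-coefficient is −2ah = -8h; matching it to the data gives h = -4, and then k = 6.
So g(x) = 4(x + 4)² + 6.
Hence h = -4.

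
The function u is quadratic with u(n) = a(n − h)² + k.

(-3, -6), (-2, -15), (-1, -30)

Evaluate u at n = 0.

-51

First differences -9, -15; second difference -6 = 2a, so a = -3.
Expanding, the n-coefficient is −2ah = 6h; matching it to the data gives h = -4, and then k = -3.
So u(n) = -3(n + 4)² − 3.
u(0) = -3·4² − 3 = -51.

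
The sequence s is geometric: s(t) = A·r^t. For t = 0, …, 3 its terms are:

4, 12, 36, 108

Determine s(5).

Consecutive ratio: 12/4 = 3, and 36/12 = 3, so r = 3.
Then A·3^0 = 4 gives A = 4, and s(t) = 4·3^t.
s(5) = 4·3^5 = 972.

972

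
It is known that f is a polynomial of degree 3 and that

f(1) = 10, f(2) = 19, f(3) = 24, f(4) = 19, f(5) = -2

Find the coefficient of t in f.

4

Write f(t) = at³ + bt² + ct + d; the 5 given values yield a linear system in the 4 coefficients.
Solving, f(t) = -t³ + 4t² + 4t + 3.
The coefficient of t is 4.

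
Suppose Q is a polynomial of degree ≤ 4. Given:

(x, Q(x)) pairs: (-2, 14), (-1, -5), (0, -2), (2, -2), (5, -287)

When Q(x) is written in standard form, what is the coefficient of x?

8

Write Q(x) = ax^4 + bx³ + cx² + dx + e; the 5 given values yield a linear system in the 5 coefficients.
Solving, the leading coefficient vanishes, and Q(x) = -3x³ + 2x² + 8x - 2.
The coefficient of x is 8.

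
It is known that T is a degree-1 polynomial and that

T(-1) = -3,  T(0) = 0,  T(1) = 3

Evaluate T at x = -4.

Write T(x) = ax + b; the 3 given values yield a linear system in the 2 coefficients.
Solving, T(x) = 3x.
Then T(-4) = -12.

-12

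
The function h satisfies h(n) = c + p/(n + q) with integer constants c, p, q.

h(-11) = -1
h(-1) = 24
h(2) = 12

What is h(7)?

8

(h(n) − c)(n + q) = p for each data point; the three points give a linear system in c and q, then p follows.
Solving: c = 4, q = 3, p = 40, so h(n) = 4 + 40/(n + 3).
Then h(7) = 4 + 40/10 = 8.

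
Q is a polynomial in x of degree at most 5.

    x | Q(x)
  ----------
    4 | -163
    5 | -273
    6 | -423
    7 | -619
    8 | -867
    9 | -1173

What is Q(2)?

First differences: -110, -150, -196, -248, -306. Second differences: -40, -46, -52, -58. Third differences: -6, -6, -6.
Level-3 differences are constant, so Q has degree 3.
Fitting a degree-3 polynomial gives Q(x) = -x³ - 5x² - 4x - 3.
Then Q(2) = -39.

-39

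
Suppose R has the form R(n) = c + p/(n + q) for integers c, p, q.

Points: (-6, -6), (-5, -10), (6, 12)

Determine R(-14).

2

(R(n) − c)(n + q) = p for each data point; the three points give a linear system in c and q, then p follows.
Solving: c = 6, q = 2, p = 48, so R(n) = 6 + 48/(n + 2).
Then R(-14) = 6 + 48/(-12) = 2.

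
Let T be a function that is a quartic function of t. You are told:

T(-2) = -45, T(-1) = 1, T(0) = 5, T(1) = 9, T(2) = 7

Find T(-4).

-671

Write T(t) = at^4 + bt³ + ct² + dt + e; the 5 given values yield a linear system in the 5 coefficients.
Solving, T(t) = -2t^4 + 3t³ + 2t² + t + 5.
Then T(-4) = -671.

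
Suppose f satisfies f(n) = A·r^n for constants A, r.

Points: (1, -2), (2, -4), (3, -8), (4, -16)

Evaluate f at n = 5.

-32

Consecutive ratio: -4/(-2) = 2, and -8/(-4) = 2, so r = 2.
Then A·2^1 = -2 gives A = -1, and f(n) = -1·2^n.
f(5) = -1·2^5 = -32.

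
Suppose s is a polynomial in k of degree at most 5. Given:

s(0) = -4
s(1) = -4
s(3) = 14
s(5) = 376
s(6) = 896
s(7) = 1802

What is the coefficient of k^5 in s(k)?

Write s(k) = ak^5 + bk^4 + ck³ + dk² + ek + p; the 6 given values yield a linear system in the 6 coefficients.
Solving, the leading coefficient vanishes, and s(k) = k^4 - k³ - 6k² + 6k - 4.
The coefficient of k^5 is 0.

0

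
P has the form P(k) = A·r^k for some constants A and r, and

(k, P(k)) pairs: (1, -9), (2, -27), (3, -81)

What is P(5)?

-729

Consecutive ratio: -27/(-9) = 3, and -81/(-27) = 3, so r = 3.
Then A·3^1 = -9 gives A = -3, and P(k) = -3·3^k.
P(5) = -3·3^5 = -729.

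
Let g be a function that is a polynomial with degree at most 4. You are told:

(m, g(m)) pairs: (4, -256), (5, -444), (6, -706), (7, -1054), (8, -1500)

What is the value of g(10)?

-2734

First differences: -188, -262, -348, -446. Second differences: -74, -86, -98. Third differences: -12, -12.
Level-3 differences are constant, so g has degree 3.
Fitting a degree-3 polynomial gives g(m) = -2m³ - 7m² - 3m - 4.
Then g(10) = -2734.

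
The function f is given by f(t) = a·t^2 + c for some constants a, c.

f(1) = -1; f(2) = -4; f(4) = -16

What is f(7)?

From f(1) = -1 and f(2) = -4: 1a + c = -1 and 4a + c = -4.
Subtracting: 3a = -3, so a = -1; then c = -1 − (-1)·1 = 0.
So f(t) = -1t² + 0, and f(7) = -49.

-49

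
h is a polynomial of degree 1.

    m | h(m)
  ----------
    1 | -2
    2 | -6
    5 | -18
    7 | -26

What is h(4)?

Write h(m) = am + b; the 4 given values yield a linear system in the 2 coefficients.
Solving, h(m) = -4m + 2.
Then h(4) = -14.

-14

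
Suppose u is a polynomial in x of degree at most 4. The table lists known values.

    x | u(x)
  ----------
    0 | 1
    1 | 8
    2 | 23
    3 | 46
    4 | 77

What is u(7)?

First differences: 7, 15, 23, 31. Second differences: 8, 8, 8.
Level-2 differences are constant, so u has degree 2.
Fitting a degree-2 polynomial gives u(x) = 4x² + 3x + 1.
Then u(7) = 218.

218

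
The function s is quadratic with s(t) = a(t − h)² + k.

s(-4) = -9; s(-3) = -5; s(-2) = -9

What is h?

First differences 4, -4; second difference -8 = 2a, so a = -4.
Expanding, the t-coefficient is −2ah = 8h; matching it to the data gives h = -3, and then k = -5.
So s(t) = -4(t + 3)² − 5.
Hence h = -3.

-3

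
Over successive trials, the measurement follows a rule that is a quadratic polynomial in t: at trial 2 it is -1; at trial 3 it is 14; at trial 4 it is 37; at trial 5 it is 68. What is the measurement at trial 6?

107

Write the value at t as T(t).
Write T(t) = at² + bt + c; the 4 given values yield a linear system in the 3 coefficients.
Solving, T(t) = 4t² - 5t - 7.
Then T(6) = 107.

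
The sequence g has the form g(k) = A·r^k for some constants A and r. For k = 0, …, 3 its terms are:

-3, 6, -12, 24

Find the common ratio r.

Consecutive ratio: 6/(-3) = -2, and -12/6 = -2, so r = -2.
Then A·(-2)^0 = -3 gives A = -3, and g(k) = -3·(-2)^k.

-2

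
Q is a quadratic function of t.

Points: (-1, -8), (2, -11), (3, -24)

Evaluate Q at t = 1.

Write Q(t) = at² + bt + c; the 3 given values yield a linear system in the 3 coefficients.
Solving, Q(t) = -3t² + 2t - 3.
Then Q(1) = -4.

-4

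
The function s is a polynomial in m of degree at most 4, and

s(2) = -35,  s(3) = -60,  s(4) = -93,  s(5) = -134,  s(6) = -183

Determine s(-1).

First differences: -25, -33, -41, -49. Second differences: -8, -8, -8.
Level-2 differences are constant, so s has degree 2.
Fitting a degree-2 polynomial gives s(m) = -4m² - 5m - 9.
Then s(-1) = -8.

-8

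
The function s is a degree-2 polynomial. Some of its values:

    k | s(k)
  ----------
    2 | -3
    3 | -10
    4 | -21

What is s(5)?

-36

Write s(k) = ak² + bk + c; the 3 given values yield a linear system in the 3 coefficients.
Solving, s(k) = -2k² + 3k - 1.
Then s(5) = -36.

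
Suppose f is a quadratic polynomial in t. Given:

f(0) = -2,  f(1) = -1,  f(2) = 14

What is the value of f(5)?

Write f(t) = at² + bt + c; the 3 given values yield a linear system in the 3 coefficients.
Solving, f(t) = 7t² - 6t - 2.
Then f(5) = 143.

143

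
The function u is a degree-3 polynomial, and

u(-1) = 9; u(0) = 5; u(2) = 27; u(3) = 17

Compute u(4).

-31

Write u(t) = at³ + bt² + ct + d; the 4 given values yield a linear system in the 4 coefficients.
Solving, u(t) = -3t³ + 8t² + 7t + 5.
Then u(4) = -31.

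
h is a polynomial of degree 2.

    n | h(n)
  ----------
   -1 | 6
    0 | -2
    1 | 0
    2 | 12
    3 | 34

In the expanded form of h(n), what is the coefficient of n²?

Write h(n) = an² + bn + c; the 5 given values yield a linear system in the 3 coefficients.
Solving, h(n) = 5n² - 3n - 2.
The coefficient of n² is 5.

5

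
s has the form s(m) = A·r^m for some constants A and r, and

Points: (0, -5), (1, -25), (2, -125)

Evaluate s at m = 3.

Consecutive ratio: -25/(-5) = 5, and -125/(-25) = 5, so r = 5.
Then A·5^0 = -5 gives A = -5, and s(m) = -5·5^m.
s(3) = -5·5^3 = -625.

-625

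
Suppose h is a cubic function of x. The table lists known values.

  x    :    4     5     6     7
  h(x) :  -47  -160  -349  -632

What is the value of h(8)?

Write h(x) = ax³ + bx² + cx + d; the 4 given values yield a linear system in the 4 coefficients.
Solving, h(x) = -3x³ + 7x² + 7x + 5.
Then h(8) = -1027.

-1027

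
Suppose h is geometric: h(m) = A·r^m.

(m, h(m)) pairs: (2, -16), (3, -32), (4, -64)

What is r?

Consecutive ratio: -32/(-16) = 2, and -64/(-32) = 2, so r = 2.
Then A·2^2 = -16 gives A = -4, and h(m) = -4·2^m.

2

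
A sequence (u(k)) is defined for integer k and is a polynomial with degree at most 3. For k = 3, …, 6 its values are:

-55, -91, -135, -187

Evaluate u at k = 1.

-7

Write u(k) = ak³ + bk² + ck + d; the 4 given values yield a linear system in the 4 coefficients.
Solving, the leading coefficient vanishes, and u(k) = -4k² - 8k + 5.
Then u(1) = -7.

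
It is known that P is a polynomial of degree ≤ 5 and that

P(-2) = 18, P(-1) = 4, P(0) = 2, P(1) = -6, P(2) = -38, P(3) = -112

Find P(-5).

312

First differences: -14, -2, -8, -32, -74. Second differences: 12, -6, -24, -42. Third differences: -18, -18, -18.
Level-3 differences are constant, so P has degree 3.
Fitting a degree-3 polynomial gives P(n) = -3n³ - 3n² - 2n + 2.
Then P(-5) = 312.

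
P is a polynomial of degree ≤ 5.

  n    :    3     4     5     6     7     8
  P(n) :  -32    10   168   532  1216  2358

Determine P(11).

First differences: 42, 158, 364, 684, 1142. Second differences: 116, 206, 320, 458. Third differences: 90, 114, 138. Fourth differences: 24, 24.
Level-4 differences are constant, so P has degree 4.
Fitting a degree-4 polynomial gives P(n) = n^4 - 3n³ - 3n² - n - 2.
Then P(11) = 10272.

10272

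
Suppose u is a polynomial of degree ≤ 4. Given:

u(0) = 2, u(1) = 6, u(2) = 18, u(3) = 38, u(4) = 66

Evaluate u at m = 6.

146

Write u(m) = am^4 + bm³ + cm² + dm + e; the 5 given values yield a linear system in the 5 coefficients.
Solving, the top 2 coefficients vanish, and u(m) = 4m² + 2.
Then u(6) = 146.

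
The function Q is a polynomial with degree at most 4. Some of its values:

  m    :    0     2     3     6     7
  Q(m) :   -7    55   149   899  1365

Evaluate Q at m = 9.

2729

Write Q(m) = am^4 + bm³ + cm² + dm + e; the 5 given values yield a linear system in the 5 coefficients.
Solving, the leading coefficient vanishes, and Q(m) = 3m³ + 6m² + 7m - 7.
Then Q(9) = 2729.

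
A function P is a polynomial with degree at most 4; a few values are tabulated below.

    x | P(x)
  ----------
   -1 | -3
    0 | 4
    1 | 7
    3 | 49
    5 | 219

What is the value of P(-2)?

Write P(x) = ax^4 + bx³ + cx² + dx + e; the 5 given values yield a linear system in the 5 coefficients.
Solving, the leading coefficient vanishes, and P(x) = 2x³ - 2x² + 3x + 4.
Then P(-2) = -26.

-26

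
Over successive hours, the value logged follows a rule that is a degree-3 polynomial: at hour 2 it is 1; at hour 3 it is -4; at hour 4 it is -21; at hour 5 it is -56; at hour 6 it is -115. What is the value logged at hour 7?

Write the value at x as s(x).
First differences: -5, -17, -35, -59. Second differences: -12, -18, -24. Third differences: -6, -6.
Level-3 differences are constant, so s has degree 3.
Fitting a degree-3 polynomial gives s(x) = -x³ + 3x² - x - 1.
Then s(7) = -204.

-204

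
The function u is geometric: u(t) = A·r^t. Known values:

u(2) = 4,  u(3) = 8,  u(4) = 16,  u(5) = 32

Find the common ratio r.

2

Consecutive ratio: 8/4 = 2, and 16/8 = 2, so r = 2.
Then A·2^2 = 4 gives A = 1, and u(t) = 1·2^t.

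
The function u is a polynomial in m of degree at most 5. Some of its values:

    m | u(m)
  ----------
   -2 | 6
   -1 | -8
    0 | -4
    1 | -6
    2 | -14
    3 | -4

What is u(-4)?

First differences: -14, 4, -2, -8, 10. Second differences: 18, -6, -6, 18. Third differences: -24, 0, 24. Fourth differences: 24, 24.
Level-4 differences are constant, so u has degree 4.
Fitting a degree-4 polynomial gives u(m) = m^4 - 2m³ - 4m² + 3m - 4.
Then u(-4) = 304.

304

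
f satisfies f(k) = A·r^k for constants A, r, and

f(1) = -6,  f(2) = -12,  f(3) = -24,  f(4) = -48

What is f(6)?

Consecutive ratio: -12/(-6) = 2, and -24/(-12) = 2, so r = 2.
Then A·2^1 = -6 gives A = -3, and f(k) = -3·2^k.
f(6) = -3·2^6 = -192.

-192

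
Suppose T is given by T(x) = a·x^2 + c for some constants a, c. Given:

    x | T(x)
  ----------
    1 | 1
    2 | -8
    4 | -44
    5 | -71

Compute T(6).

From T(1) = 1 and T(2) = -8: 1a + c = 1 and 4a + c = -8.
Subtracting: 3a = -9, so a = -3; then c = 1 − (-3)·1 = 4.
So T(x) = -3x² + 4, and T(6) = -104.

-104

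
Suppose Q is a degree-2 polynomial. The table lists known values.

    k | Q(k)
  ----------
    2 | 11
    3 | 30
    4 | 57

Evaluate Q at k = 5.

92

Write Q(k) = ak² + bk + c; the 3 given values yield a linear system in the 3 coefficients.
Solving, Q(k) = 4k² - k - 3.
Then Q(5) = 92.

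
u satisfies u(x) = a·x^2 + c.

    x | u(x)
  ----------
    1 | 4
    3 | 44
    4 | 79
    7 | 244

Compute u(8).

319

From u(1) = 4 and u(3) = 44: 1a + c = 4 and 9a + c = 44.
Subtracting: 8a = 40, so a = 5; then c = 4 − 5·1 = -1.
So u(x) = 5x² − 1, and u(8) = 319.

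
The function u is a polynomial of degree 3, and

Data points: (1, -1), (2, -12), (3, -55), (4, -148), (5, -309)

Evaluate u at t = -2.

First differences: -11, -43, -93, -161. Second differences: -32, -50, -68. Third differences: -18, -18.
Level-3 differences are constant, so u has degree 3.
Fitting a degree-3 polynomial gives u(t) = -3t³ + 2t² + 4t - 4.
Then u(-2) = 20.

20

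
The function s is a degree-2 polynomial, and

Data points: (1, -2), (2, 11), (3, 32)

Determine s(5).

Write s(t) = at² + bt + c; the 3 given values yield a linear system in the 3 coefficients.
Solving, s(t) = 4t² + t - 7.
Then s(5) = 98.

98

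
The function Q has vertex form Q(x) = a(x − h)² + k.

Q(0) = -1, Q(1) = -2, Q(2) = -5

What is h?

First differences -1, -3; second difference -2 = 2a, so a = -1.
Expanding, the x-coefficient is −2ah = 2h; matching it to the data gives h = 0, and then k = -1.
So Q(x) = -1(x + 0)² − 1.
Hence h = 0.

0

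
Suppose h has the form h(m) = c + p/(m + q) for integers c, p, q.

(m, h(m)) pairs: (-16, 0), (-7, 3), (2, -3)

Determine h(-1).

-5

(h(m) − c)(m + q) = p for each data point; the three points give a linear system in c and q, then p follows.
Solving: c = -1, q = 4, p = -12, so h(m) = -1 − 12/(m + 4).
Then h(-1) = -1 − 12/3 = -5.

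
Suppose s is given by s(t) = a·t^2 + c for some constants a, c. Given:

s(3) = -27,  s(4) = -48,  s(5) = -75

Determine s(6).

From s(3) = -27 and s(4) = -48: 9a + c = -27 and 16a + c = -48.
Subtracting: 7a = -21, so a = -3; then c = -27 − (-3)·9 = 0.
So s(t) = -3t² + 0, and s(6) = -108.

-108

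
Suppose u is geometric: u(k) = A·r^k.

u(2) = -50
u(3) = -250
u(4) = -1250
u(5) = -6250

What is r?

5

Consecutive ratio: -250/(-50) = 5, and -1250/(-250) = 5, so r = 5.
Then A·5^2 = -50 gives A = -2, and u(k) = -2·5^k.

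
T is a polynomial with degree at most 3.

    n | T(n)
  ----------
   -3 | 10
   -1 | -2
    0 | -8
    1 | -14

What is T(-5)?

Write T(n) = an³ + bn² + cn + d; the 4 given values yield a linear system in the 4 coefficients.
Solving, the top 2 coefficients vanish, and T(n) = -6n - 8.
Then T(-5) = 22.

22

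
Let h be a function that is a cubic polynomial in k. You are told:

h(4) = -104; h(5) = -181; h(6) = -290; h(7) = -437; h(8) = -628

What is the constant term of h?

4

First differences: -77, -109, -147, -191. Second differences: -32, -38, -44. Third differences: -6, -6.
Level-3 differences are constant, so h has degree 3.
Fitting a degree-3 polynomial gives h(k) = -k³ - k² - 7k + 4.
The constant term is h(0) = 4.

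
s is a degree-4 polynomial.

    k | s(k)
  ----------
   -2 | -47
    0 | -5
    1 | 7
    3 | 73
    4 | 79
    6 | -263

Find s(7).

Write s(k) = ak^4 + bk³ + ck² + dk + e; the 6 given values yield a linear system in the 5 coefficients.
Solving, s(k) = -k^4 + 4k³ + 4k² + 5k - 5.
Then s(7) = -803.

-803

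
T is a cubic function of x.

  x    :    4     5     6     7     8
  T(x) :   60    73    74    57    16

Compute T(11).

Write T(x) = ax³ + bx² + cx + d; the 5 given values yield a linear system in the 4 coefficients.
Solving, T(x) = -x³ + 9x² - 7x + 8.
Then T(11) = -311.

-311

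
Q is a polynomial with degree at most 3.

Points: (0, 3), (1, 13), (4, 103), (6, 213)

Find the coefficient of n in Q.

Write Q(n) = an³ + bn² + cn + d; the 4 given values yield a linear system in the 4 coefficients.
Solving, the leading coefficient vanishes, and Q(n) = 5n² + 5n + 3.
The coefficient of n is 5.

5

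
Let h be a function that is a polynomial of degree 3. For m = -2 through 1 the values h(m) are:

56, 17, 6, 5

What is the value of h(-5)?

521

Write h(m) = am³ + bm² + cm + d; the 4 given values yield a linear system in the 4 coefficients.
Solving, h(m) = -3m³ + 5m² - 3m + 6.
Then h(-5) = 521.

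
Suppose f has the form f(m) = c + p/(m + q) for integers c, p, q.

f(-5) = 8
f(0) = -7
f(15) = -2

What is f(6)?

(f(m) − c)(m + q) = p for each data point; the three points give a linear system in c and q, then p follows.
Solving: c = -1, q = 3, p = -18, so f(m) = -1 − 18/(m + 3).
Then f(6) = -1 − 18/9 = -3.

-3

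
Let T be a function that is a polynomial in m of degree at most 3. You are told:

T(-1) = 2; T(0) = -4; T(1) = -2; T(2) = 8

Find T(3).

26

First differences: -6, 2, 10. Second differences: 8, 8.
Level-2 differences are constant, so T has degree 2.
Fitting a degree-2 polynomial gives T(m) = 4m² - 2m - 4.
Then T(3) = 26.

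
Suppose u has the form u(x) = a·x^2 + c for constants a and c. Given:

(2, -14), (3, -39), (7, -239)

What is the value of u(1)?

From u(2) = -14 and u(3) = -39: 4a + c = -14 and 9a + c = -39.
Subtracting: 5a = -25, so a = -5; then c = -14 − (-5)·4 = 6.
So u(x) = -5x² + 6, and u(1) = 1.

1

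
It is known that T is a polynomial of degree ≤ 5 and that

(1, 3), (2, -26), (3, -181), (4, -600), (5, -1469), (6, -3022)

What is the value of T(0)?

-4

Write T(x) = ax^5 + bx^4 + cx³ + dx² + ex + p; the 6 given values yield a linear system in the 6 coefficients.
Solving, the leading coefficient vanishes, and T(x) = -2x^4 - 3x³ + 5x² + 7x - 4.
Then T(0) = -4.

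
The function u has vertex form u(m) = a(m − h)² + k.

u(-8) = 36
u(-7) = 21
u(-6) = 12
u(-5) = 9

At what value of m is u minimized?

-5

First differences -15, -9, -3; second difference 6 = 2a, so a = 3.
Expanding, the m-coefficient is −2ah = -6h; matching it to the data gives h = -5, and then k = 9.
So u(m) = 3(m + 5)² + 9.
Hence h = -5.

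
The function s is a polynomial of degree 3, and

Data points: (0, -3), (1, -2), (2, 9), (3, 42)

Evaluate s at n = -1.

Write s(n) = an³ + bn² + cn + d; the 4 given values yield a linear system in the 4 coefficients.
Solving, s(n) = 2n³ - n² - 3.
Then s(-1) = -6.

-6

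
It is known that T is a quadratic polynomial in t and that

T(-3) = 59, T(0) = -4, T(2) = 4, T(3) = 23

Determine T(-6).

212

Write T(t) = at² + bt + c; the 4 given values yield a linear system in the 3 coefficients.
Solving, T(t) = 5t² - 6t - 4.
Then T(-6) = 212.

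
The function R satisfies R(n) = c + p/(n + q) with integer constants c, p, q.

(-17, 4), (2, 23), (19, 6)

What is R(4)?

11

(R(n) − c)(n + q) = p for each data point; the three points give a linear system in c and q, then p follows.
Solving: c = 5, q = -1, p = 18, so R(n) = 5 + 18/(n − 1).
Then R(4) = 5 + 18/3 = 11.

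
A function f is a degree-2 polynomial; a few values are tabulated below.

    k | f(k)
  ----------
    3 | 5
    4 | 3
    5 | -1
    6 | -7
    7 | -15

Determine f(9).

First differences: -2, -4, -6, -8. Second differences: -2, -2, -2.
Level-2 differences are constant, so f has degree 2.
Fitting a degree-2 polynomial gives f(k) = -k² + 5k - 1.
Then f(9) = -37.

-37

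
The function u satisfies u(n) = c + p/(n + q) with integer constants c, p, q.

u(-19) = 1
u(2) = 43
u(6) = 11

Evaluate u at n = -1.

(u(n) − c)(n + q) = p for each data point; the three points give a linear system in c and q, then p follows.
Solving: c = 3, q = -1, p = 40, so u(n) = 3 + 40/(n − 1).
Then u(-1) = 3 + 40/(-2) = -17.

-17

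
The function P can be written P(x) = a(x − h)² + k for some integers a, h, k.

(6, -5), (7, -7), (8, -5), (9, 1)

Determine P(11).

25

First differences -2, 2, 6; second difference 4 = 2a, so a = 2.
Expanding, the x-coefficient is −2ah = -4h; matching it to the data gives h = 7, and then k = -7.
So P(x) = 2(x − 7)² − 7.
P(11) = 2·4² − 7 = 25.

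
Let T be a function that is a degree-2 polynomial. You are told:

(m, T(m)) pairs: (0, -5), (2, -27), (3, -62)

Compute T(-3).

Write T(m) = am² + bm + c; the 3 given values yield a linear system in the 3 coefficients.
Solving, T(m) = -8m² + 5m - 5.
Then T(-3) = -92.

-92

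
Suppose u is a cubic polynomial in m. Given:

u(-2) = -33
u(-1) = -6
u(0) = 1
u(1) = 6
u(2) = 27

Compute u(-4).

-219

Write u(m) = am³ + bm² + cm + d; the 5 given values yield a linear system in the 4 coefficients.
Solving, u(m) = 3m³ - m² + 3m + 1.
Then u(-4) = -219.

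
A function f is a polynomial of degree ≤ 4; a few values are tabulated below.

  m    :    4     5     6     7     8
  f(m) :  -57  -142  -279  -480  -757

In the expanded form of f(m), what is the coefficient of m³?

-2

First differences: -85, -137, -201, -277. Second differences: -52, -64, -76. Third differences: -12, -12.
Level-3 differences are constant, so f has degree 3.
Fitting a degree-3 polynomial gives f(m) = -2m³ + 4m² + m + 3.
The coefficient of m³ is -2.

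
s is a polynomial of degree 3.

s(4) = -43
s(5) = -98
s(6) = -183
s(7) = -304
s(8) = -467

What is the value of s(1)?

2

Write s(k) = ak³ + bk² + ck + d; the 5 given values yield a linear system in the 4 coefficients.
Solving, s(k) = -k³ + 6k - 3.
Then s(1) = 2.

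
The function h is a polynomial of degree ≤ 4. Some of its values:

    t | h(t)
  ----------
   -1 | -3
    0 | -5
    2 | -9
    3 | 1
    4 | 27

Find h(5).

Write h(t) = at^4 + bt³ + ct² + dt + e; the 5 given values yield a linear system in the 5 coefficients.
Solving, the leading coefficient vanishes, and h(t) = t³ - t² - 4t - 5.
Then h(5) = 75.

75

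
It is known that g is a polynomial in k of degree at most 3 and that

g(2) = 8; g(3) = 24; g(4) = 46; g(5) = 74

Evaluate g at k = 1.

-2

First differences: 16, 22, 28. Second differences: 6, 6.
Level-2 differences are constant, so g has degree 2.
Fitting a degree-2 polynomial gives g(k) = 3k² + k - 6.
Then g(1) = -2.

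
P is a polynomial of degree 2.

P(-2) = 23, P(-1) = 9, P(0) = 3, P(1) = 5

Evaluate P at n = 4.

59

Write P(n) = an² + bn + c; the 4 given values yield a linear system in the 3 coefficients.
Solving, P(n) = 4n² - 2n + 3.
Then P(4) = 59.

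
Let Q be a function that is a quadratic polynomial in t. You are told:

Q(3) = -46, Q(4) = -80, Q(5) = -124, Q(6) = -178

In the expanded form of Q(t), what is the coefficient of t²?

-5

Write Q(t) = at² + bt + c; the 4 given values yield a linear system in the 3 coefficients.
Solving, Q(t) = -5t² + t - 4.
The coefficient of t² is -5.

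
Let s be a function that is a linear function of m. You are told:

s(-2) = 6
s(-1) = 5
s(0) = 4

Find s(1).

3

Write s(m) = am + b; the 3 given values yield a linear system in the 2 coefficients.
Solving, s(m) = -m + 4.
Then s(1) = 3.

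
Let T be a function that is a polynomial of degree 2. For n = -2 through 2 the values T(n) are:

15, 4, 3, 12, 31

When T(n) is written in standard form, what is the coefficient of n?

First differences: -11, -1, 9, 19. Second differences: 10, 10, 10.
Level-2 differences are constant, so T has degree 2.
Fitting a degree-2 polynomial gives T(n) = 5n² + 4n + 3.
The coefficient of n is 4.

4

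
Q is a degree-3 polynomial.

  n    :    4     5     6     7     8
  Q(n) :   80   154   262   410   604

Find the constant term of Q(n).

4

First differences: 74, 108, 148, 194. Second differences: 34, 40, 46. Third differences: 6, 6.
Level-3 differences are constant, so Q has degree 3.
Fitting a degree-3 polynomial gives Q(n) = n³ + 2n² - 5n + 4.
The constant term is Q(0) = 4.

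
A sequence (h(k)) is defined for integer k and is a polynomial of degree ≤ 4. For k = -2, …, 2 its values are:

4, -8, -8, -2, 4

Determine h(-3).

34

First differences: -12, 0, 6, 6. Second differences: 12, 6, 0. Third differences: -6, -6.
Level-3 differences are constant, so h has degree 3.
Fitting a degree-3 polynomial gives h(k) = -k³ + 3k² + 4k - 8.
Then h(-3) = 34.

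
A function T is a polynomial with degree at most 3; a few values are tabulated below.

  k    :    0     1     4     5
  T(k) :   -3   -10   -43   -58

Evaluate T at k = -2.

5

Write T(k) = ak³ + bk² + ck + d; the 4 given values yield a linear system in the 4 coefficients.
Solving, the leading coefficient vanishes, and T(k) = -k² - 6k - 3.
Then T(-2) = 5.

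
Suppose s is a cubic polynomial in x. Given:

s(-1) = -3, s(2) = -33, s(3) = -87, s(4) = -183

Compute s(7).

Write s(x) = ax³ + bx² + cx + d; the 4 given values yield a linear system in the 4 coefficients.
Solving, s(x) = -2x³ - 3x² - x - 3.
Then s(7) = -843.

-843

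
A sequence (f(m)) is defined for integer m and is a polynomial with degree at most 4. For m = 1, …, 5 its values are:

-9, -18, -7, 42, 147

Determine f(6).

Write f(m) = am^4 + bm³ + cm² + dm + e; the 5 given values yield a linear system in the 5 coefficients.
Solving, the leading coefficient vanishes, and f(m) = 3m³ - 8m² - 6m + 2.
Then f(6) = 326.

326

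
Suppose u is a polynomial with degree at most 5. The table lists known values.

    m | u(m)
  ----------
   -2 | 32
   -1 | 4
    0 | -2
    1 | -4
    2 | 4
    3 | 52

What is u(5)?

508

First differences: -28, -6, -2, 8, 48. Second differences: 22, 4, 10, 40. Third differences: -18, 6, 30. Fourth differences: 24, 24.
Level-4 differences are constant, so u has degree 4.
Fitting a degree-4 polynomial gives u(m) = m^4 - m³ + m² - 3m - 2.
Then u(5) = 508.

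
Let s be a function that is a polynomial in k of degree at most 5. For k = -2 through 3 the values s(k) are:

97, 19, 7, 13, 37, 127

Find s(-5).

First differences: -78, -12, 6, 24, 90. Second differences: 66, 18, 18, 66. Third differences: -48, 0, 48. Fourth differences: 48, 48.
Level-4 differences are constant, so s has degree 4.
Fitting a degree-4 polynomial gives s(k) = 2k^4 - 4k³ + 7k² + k + 7.
Then s(-5) = 1927.

1927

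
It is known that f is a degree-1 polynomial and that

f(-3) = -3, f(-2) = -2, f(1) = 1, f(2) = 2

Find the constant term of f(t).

0

Write f(t) = at + b; the 4 given values yield a linear system in the 2 coefficients.
Solving, f(t) = t.
The constant term is f(0) = 0.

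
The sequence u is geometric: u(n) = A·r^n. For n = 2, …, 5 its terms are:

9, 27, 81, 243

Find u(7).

Consecutive ratio: 27/9 = 3, and 81/27 = 3, so r = 3.
Then A·3^2 = 9 gives A = 1, and u(n) = 1·3^n.
u(7) = 1·3^7 = 2187.

2187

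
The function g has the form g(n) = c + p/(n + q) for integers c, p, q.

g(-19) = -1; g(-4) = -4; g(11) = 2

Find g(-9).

(g(n) − c)(n + q) = p for each data point; the three points give a linear system in c and q, then p follows.
Solving: c = 0, q = -1, p = 20, so g(n) = 20/(n − 1).
Then g(-9) = 0 + 20/(-10) = -2.

-2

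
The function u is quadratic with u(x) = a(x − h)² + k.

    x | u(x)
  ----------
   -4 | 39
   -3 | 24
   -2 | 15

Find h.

-1

First differences -15, -9; second difference 6 = 2a, so a = 3.
Expanding, the x-coefficient is −2ah = -6h; matching it to the data gives h = -1, and then k = 12.
So u(x) = 3(x + 1)² + 12.
Hence h = -1.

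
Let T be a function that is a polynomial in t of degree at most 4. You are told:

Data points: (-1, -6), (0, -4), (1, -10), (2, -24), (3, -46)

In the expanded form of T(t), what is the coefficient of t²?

-4

First differences: 2, -6, -14, -22. Second differences: -8, -8, -8.
Level-2 differences are constant, so T has degree 2.
Fitting a degree-2 polynomial gives T(t) = -4t² - 2t - 4.
The coefficient of t² is -4.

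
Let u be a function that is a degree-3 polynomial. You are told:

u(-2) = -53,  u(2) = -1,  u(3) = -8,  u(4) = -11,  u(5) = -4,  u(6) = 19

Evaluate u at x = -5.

-344

Write u(x) = ax³ + bx² + cx + d; the 6 given values yield a linear system in the 4 coefficients.
Solving, u(x) = x³ - 7x² + 9x + 1.
Then u(-5) = -344.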